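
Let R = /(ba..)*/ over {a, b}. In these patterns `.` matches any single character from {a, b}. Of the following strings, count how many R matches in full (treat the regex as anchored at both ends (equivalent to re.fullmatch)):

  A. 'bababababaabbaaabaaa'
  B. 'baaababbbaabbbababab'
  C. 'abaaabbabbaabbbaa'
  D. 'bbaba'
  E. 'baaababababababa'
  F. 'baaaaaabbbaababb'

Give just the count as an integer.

A → match
B → no match
C → no match
D → no match
E → match
F → no match
Total matched: 2

2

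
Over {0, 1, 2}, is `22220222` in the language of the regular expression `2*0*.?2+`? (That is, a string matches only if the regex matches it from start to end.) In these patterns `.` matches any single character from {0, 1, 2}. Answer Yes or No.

Yes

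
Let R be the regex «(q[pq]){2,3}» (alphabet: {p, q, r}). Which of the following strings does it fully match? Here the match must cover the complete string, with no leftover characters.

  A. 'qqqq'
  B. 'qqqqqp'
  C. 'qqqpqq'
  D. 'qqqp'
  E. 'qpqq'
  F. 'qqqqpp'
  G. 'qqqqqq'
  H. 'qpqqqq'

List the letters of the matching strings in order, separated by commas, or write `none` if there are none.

A → match
B → match
C → match
D → match
E → match
F → no match
G → match
H → match

A, B, C, D, E, G, H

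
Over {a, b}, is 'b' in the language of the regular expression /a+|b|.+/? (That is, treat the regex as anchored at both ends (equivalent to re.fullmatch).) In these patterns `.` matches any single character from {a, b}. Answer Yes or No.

Yes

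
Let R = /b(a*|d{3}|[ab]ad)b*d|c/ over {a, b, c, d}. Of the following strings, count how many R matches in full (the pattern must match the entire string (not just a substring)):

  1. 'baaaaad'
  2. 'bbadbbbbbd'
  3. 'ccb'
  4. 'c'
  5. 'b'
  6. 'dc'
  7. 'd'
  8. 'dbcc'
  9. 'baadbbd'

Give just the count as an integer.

4

1 → match
2 → match
3 → no match
4 → match
5 → no match
6 → no match
7 → no match
8 → no match
9 → match
Total matched: 4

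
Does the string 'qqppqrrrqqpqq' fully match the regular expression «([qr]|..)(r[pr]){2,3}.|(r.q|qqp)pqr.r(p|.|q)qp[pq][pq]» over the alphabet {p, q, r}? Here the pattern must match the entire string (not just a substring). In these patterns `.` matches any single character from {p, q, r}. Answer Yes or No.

Yes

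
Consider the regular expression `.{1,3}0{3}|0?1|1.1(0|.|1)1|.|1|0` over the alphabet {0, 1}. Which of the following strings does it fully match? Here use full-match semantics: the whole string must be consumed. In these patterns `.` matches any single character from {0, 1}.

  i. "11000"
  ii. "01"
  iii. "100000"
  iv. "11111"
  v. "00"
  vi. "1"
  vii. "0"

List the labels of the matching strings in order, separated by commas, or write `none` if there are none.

i, ii, iii, iv, vi, vii

i. "11000" → match
ii. "01" → match
iii. "100000" → match
iv. "11111" → match
v. "00" → no match
vi. "1" → match
vii. "0" → match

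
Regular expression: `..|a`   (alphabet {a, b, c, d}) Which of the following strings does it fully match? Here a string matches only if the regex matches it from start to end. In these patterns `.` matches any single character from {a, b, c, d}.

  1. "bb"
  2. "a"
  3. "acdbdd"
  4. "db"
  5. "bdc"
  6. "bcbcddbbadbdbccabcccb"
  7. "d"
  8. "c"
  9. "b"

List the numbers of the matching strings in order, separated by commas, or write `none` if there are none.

1, 2, 4

1 → match
2 → match
3 → no match
4 → match
5 → no match
6 → no match
7 → no match
8 → no match
9 → no match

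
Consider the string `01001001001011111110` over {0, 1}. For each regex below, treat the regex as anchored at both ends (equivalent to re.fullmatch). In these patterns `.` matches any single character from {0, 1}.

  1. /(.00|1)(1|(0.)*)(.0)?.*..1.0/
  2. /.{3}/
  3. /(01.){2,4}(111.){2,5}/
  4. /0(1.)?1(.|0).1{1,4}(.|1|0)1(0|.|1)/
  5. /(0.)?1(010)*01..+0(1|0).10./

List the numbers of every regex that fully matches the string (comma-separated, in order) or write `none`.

3

1 → no match
2 → no match
3 → match
4 → no match
5 → no match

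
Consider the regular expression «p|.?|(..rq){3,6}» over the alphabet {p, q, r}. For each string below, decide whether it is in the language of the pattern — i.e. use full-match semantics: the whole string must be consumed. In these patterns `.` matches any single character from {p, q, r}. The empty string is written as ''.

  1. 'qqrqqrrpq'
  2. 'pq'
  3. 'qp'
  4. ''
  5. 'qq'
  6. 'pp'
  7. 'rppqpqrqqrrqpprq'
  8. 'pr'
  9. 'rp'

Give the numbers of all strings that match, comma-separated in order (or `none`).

1. 'qqrqqrrpq' → no match
2. 'pq' → no match
3. 'qp' → no match
4. '' → match
5. 'qq' → no match
6. 'pp' → no match
7 → no match
8. 'pr' → no match
9. 'rp' → no match

4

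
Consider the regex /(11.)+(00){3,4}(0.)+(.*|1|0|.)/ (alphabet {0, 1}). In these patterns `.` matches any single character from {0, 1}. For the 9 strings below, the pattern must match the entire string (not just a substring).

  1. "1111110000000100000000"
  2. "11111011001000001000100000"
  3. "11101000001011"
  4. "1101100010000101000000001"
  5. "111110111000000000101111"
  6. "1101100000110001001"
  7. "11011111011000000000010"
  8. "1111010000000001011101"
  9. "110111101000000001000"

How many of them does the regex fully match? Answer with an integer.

1 → match
2 → no match
3 → no match
4 → no match
5 → match
6 → no match
7 → match
8 → no match
9 → no match
Total matched: 3

3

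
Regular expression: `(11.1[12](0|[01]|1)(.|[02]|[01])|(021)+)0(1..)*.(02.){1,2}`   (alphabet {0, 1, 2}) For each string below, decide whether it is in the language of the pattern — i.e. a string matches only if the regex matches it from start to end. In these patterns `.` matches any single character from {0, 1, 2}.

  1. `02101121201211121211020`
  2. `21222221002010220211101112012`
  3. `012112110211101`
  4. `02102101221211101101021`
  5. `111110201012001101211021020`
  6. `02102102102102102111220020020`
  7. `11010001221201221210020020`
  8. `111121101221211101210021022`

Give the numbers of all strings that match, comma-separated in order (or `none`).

1 → match
2 → no match
3 → no match
4 → match
5 → no match
6 → no match
7 → no match
8 → match

1, 4, 8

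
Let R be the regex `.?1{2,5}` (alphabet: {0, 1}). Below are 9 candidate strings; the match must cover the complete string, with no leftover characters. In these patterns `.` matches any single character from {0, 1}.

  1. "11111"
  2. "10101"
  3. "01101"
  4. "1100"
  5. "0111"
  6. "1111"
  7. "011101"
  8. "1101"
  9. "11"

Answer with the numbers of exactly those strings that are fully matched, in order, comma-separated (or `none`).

1 → match
2 → no match
3 → no match
4 → no match — must end with "1"
5 → match
6 → match
7 → no match
8 → no match
9 → match

1, 5, 6, 9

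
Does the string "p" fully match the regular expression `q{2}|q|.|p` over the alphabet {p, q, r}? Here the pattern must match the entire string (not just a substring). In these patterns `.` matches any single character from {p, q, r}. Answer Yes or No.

Yes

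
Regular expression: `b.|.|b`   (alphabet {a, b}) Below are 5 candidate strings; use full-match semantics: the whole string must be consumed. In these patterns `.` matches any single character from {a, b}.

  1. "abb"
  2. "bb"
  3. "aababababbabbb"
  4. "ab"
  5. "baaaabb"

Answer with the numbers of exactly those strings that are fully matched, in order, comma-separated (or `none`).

2

1. "abb" → no match
2. "bb" → match
3 → no match
4. "ab" → no match
5. "baaaabb" → no match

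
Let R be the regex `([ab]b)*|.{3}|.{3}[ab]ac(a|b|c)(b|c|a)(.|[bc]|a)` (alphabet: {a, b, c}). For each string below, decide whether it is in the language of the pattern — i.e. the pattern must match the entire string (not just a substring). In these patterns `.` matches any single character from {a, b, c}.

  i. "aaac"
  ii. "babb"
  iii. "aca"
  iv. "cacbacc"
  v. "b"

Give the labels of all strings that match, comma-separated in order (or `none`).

iii

i → no match
ii → no match
iii → match
iv → no match
v → no match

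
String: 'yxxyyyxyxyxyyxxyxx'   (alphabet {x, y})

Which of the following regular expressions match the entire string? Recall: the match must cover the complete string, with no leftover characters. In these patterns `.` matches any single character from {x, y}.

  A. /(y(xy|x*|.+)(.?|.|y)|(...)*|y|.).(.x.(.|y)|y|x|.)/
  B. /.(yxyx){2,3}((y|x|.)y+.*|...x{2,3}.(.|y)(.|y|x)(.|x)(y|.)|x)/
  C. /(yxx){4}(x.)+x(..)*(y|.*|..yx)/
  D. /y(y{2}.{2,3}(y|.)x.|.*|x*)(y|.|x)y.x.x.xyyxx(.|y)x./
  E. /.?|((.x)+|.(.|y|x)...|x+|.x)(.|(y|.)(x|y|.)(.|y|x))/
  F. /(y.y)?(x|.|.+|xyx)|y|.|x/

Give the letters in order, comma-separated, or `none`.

A → match
B → no match
C → no match
D → match
E → no match
F → match

A, D, F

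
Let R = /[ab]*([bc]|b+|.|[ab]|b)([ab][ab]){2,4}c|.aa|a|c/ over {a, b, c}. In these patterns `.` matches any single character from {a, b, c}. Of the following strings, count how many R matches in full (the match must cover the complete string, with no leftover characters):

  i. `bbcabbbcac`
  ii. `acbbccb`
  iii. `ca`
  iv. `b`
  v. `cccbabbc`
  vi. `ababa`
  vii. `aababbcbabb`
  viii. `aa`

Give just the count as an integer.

i → no match
ii → no match
iii → no match
iv → no match
v → no match
vi → no match
vii → no match
viii → no match
Total matched: 0

0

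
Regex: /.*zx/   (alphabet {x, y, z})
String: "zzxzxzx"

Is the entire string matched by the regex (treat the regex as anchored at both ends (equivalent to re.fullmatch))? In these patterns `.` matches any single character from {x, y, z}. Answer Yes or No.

Yes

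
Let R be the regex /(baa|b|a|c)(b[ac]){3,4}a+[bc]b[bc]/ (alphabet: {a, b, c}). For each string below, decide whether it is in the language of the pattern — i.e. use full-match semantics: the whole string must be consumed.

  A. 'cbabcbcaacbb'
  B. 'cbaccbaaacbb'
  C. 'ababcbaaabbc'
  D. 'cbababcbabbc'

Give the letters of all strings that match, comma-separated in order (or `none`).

A → match
B → no match
C → match
D → no match

A, C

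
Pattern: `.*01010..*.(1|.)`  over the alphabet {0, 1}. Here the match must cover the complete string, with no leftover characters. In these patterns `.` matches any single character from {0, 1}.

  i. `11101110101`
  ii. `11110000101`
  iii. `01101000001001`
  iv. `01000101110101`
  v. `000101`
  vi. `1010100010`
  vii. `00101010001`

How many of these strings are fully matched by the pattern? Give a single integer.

i. `11101110101` → no match
ii. `11110000101` → no match
iii → no match
iv → no match
v. `000101` → no match
vi. `1010100010` → match
vii. `00101010001` → match
Total matched: 2

2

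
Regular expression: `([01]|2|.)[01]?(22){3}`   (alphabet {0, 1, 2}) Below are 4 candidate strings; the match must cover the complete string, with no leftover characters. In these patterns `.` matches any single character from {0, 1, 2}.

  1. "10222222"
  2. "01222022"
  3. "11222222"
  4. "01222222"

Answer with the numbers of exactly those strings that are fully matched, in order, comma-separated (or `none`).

1, 3, 4

1. "10222222" → match
2. "01222022" → no match
3. "11222222" → match
4. "01222222" → match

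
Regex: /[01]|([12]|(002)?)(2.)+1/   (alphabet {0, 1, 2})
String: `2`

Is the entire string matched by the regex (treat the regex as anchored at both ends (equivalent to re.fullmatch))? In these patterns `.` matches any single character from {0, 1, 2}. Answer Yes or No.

No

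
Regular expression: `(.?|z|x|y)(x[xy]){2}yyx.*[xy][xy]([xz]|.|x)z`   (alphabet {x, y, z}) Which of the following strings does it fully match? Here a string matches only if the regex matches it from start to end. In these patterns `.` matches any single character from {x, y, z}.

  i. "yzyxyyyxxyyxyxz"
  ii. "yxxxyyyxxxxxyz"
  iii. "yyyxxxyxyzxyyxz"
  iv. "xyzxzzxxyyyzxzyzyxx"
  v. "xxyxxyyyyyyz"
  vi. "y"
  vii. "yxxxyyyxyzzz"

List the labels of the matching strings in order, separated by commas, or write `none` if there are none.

i → no match
ii → match
iii → no match
iv → no match — must end with "z"
v → no match
vi → no match — must end with "z"
vii → no match

ii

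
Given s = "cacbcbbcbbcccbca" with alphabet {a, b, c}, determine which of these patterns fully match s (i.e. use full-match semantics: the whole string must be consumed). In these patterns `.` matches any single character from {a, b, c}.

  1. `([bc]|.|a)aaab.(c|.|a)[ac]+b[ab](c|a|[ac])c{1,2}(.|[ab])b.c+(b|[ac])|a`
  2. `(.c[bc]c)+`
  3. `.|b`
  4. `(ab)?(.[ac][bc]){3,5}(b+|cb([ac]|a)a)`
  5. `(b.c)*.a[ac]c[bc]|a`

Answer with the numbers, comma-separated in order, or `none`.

4

1 → no match
2 → no match — must end with "c"
3 → no match
4 → match
5 → no match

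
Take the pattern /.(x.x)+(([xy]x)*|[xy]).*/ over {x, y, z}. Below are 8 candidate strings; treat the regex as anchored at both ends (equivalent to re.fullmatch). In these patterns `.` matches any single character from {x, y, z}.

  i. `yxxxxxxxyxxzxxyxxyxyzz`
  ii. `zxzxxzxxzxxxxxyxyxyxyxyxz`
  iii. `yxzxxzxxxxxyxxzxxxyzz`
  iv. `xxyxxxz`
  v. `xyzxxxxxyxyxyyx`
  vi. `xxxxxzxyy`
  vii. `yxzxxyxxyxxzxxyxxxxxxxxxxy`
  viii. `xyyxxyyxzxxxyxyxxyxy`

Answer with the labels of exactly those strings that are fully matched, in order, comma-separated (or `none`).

i, ii, iii, iv, vi, vii

i → match
ii → match
iii → match
iv → match
v → no match
vi → match
vii → match
viii → no match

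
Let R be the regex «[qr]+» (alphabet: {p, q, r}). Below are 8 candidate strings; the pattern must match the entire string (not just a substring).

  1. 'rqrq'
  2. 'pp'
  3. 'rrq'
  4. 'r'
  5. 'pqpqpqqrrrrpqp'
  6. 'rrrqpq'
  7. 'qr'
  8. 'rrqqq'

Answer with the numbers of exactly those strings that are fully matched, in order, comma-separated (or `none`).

1 → match
2 → no match
3 → match
4 → match
5 → no match
6 → no match
7 → match
8 → match

1, 3, 4, 7, 8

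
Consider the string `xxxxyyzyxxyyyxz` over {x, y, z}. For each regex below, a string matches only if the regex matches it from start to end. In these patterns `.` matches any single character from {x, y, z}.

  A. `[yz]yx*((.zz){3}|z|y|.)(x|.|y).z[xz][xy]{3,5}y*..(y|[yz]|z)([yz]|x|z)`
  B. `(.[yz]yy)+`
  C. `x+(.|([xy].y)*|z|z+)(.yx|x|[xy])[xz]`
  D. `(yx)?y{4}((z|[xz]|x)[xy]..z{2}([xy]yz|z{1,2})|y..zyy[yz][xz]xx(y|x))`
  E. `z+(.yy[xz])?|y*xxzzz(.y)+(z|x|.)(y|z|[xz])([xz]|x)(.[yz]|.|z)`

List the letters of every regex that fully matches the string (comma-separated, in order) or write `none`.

C

A → no match
B → no match — must end with `yy`
C → match
D → no match
E → no match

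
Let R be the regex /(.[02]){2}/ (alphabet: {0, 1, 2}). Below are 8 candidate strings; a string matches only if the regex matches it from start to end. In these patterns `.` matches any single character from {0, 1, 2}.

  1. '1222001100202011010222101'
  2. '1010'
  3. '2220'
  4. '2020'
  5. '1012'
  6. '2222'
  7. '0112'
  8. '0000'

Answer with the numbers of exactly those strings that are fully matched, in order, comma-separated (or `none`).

2, 3, 4, 5, 6, 8

1 → no match
2 → match
3 → match
4 → match
5 → match
6 → match
7 → no match
8 → match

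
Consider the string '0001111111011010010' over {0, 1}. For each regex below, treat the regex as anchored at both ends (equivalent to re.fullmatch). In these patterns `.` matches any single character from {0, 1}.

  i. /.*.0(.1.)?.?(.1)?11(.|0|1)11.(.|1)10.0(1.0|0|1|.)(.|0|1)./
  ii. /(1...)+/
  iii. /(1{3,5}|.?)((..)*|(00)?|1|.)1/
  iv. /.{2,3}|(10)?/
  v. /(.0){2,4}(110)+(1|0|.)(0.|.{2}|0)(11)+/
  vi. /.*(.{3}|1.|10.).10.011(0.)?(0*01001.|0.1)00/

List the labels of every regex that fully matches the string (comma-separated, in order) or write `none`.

i → match
ii → no match — must start with '1'
iii → no match — must end with '1'
iv → no match
v → no match — must end with '11'
vi → no match — must end with '00'

i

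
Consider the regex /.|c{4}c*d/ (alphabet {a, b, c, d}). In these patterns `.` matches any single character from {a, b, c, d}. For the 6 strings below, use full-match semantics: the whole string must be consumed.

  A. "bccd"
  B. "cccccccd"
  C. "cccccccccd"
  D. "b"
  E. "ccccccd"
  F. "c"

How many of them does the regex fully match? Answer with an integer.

5

A → no match
B → match
C → match
D → match
E → match
F → match
Total matched: 5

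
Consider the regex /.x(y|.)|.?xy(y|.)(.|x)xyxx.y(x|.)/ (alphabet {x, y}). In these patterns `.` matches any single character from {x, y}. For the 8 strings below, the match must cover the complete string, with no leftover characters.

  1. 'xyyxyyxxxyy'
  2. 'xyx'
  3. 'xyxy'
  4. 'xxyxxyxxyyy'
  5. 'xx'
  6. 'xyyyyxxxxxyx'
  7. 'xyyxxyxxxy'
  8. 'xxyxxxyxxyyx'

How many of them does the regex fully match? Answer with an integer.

1 → no match
2 → no match
3 → no match
4 → no match
5 → no match
6 → no match
7 → no match
8 → match
Total matched: 1

1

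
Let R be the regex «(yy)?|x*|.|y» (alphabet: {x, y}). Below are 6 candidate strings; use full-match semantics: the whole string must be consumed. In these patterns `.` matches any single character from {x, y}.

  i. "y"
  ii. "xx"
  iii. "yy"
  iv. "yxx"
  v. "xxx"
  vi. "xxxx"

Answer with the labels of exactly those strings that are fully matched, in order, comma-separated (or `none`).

i → match
ii → match
iii → match
iv → no match
v → match
vi → match

i, ii, iii, v, vi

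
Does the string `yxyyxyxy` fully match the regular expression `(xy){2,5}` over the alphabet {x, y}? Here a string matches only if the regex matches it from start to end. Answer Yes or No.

Every match must start with `xy`, but `yxyyxyxy` does not.

No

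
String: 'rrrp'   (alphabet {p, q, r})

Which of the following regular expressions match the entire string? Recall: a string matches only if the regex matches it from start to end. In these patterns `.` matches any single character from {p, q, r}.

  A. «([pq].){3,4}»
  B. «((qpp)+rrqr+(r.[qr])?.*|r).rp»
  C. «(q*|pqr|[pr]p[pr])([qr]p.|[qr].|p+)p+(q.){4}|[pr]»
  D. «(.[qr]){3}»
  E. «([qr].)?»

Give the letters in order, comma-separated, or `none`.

A → no match
B → match
C → no match
D → no match
E → no match

B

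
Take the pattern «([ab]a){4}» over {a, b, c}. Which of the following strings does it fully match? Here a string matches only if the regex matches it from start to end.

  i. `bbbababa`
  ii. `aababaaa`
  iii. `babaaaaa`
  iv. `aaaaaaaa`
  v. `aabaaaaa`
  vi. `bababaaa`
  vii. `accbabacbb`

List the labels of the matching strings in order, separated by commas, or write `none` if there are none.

i → no match
ii → match
iii → match
iv → match
v → match
vi → match
vii → no match — must end with `a`

ii, iii, iv, v, vi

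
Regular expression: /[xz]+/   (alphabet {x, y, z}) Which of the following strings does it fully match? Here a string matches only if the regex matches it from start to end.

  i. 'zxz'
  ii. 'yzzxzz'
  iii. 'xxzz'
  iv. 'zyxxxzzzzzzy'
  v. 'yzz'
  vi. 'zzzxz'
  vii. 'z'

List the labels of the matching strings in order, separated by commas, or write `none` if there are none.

i → match
ii → no match
iii → match
iv → no match
v → no match
vi → match
vii → match

i, iii, vi, vii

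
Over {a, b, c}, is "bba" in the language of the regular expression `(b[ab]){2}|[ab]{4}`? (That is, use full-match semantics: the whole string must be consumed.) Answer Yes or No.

No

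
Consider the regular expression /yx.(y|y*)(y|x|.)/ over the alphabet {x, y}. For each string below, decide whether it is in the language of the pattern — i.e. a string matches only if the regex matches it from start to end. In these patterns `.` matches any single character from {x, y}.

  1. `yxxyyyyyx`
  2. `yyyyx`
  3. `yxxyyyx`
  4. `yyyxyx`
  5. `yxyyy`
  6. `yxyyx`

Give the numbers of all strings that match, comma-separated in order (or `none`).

1, 3, 5, 6

1 → match
2 → no match — must start with `yx`
3 → match
4 → no match — must start with `yx`
5 → match
6 → match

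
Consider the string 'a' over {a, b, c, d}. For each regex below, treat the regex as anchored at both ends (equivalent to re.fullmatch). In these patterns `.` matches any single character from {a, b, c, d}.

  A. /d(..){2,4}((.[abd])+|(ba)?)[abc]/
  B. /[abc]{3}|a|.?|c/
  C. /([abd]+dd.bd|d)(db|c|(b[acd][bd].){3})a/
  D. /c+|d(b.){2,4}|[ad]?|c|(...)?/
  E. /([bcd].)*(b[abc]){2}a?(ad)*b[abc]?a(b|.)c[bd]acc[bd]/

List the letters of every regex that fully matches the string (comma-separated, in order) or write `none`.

A → no match — must start with 'd'
B → match
C → no match
D → match
E → no match

B, D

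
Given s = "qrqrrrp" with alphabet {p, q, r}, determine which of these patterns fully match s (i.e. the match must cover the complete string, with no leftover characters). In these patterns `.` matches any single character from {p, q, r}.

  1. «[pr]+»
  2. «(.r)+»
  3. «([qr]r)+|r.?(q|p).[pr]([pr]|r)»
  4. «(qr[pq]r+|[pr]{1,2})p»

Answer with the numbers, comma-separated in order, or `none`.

4

1 → no match
2 → no match — must end with "r"
3 → no match
4 → match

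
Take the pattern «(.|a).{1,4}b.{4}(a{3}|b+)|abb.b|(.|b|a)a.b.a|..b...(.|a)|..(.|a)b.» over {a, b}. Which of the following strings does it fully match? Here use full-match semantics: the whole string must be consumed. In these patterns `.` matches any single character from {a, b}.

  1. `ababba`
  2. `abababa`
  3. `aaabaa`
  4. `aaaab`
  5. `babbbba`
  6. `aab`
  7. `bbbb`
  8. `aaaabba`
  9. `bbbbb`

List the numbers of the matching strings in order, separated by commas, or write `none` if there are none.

3, 5, 9

1. `ababba` → no match
2. `abababa` → no match
3. `aaabaa` → match
4. `aaaab` → no match
5. `babbbba` → match
6. `aab` → no match
7. `bbbb` → no match
8. `aaaabba` → no match
9. `bbbbb` → match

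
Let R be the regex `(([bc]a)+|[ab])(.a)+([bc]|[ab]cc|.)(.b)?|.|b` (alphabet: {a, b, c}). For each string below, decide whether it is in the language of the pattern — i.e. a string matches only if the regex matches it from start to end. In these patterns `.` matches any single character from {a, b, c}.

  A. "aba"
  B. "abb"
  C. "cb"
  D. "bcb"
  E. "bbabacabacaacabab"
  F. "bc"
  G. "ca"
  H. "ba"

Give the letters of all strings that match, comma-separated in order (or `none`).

A → no match
B → no match
C → no match
D → no match
E → no match
F → no match
G → no match
H → no match

none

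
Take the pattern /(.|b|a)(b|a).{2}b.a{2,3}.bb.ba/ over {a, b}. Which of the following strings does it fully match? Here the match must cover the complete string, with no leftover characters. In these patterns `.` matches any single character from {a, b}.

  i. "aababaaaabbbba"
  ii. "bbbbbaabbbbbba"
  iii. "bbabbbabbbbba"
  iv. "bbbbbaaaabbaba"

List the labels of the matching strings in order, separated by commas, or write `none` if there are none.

i → match
ii → no match
iii → no match
iv → match

i, iv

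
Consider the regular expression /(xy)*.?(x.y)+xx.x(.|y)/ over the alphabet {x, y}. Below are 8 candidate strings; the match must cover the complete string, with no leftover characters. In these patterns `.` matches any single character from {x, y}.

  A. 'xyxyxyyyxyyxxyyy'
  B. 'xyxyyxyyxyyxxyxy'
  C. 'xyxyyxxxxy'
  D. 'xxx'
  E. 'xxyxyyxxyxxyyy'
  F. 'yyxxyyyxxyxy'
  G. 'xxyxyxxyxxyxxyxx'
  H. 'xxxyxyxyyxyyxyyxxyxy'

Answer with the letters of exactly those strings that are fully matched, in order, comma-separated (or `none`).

A → no match
B → match
C → match
D → no match
E → no match
F → no match
G → no match
H → no match

B, C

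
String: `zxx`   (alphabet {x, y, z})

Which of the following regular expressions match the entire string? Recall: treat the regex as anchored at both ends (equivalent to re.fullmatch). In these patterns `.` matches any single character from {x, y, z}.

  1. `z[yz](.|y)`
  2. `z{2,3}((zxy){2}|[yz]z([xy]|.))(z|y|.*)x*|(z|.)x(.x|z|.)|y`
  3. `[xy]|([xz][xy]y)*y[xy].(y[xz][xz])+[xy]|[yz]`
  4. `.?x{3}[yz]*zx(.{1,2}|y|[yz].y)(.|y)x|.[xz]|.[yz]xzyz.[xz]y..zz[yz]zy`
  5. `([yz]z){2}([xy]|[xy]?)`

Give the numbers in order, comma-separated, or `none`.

2

1 → no match
2 → match
3 → no match
4 → no match
5 → no match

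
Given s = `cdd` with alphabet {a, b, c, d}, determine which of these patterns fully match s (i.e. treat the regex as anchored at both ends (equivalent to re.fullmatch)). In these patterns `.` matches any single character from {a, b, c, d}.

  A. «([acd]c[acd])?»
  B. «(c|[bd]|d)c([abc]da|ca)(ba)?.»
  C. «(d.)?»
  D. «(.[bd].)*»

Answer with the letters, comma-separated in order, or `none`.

D

A → no match
B → no match
C → no match
D → match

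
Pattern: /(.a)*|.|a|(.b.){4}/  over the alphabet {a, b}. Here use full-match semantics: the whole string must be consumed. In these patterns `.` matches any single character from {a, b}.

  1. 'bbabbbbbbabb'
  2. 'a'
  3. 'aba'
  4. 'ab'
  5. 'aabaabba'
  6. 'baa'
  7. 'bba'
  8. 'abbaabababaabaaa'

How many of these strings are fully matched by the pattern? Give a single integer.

2

1. 'bbabbbbbbabb' → match
2. 'a' → match
3. 'aba' → no match
4. 'ab' → no match
5. 'aabaabba' → no match
6. 'baa' → no match
7. 'bba' → no match
8 → no match
Total matched: 2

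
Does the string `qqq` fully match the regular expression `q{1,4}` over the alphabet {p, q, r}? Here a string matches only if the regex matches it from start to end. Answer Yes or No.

Yes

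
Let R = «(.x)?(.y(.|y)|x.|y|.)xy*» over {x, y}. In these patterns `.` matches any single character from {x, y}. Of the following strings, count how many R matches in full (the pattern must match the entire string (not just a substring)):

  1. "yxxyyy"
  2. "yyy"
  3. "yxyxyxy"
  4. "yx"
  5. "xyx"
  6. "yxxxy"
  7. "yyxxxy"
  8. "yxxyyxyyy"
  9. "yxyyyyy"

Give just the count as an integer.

5

1 → no match
2 → no match
3 → no match
4 → match
5 → match
6 → match
7 → no match
8 → match
9 → match
Total matched: 5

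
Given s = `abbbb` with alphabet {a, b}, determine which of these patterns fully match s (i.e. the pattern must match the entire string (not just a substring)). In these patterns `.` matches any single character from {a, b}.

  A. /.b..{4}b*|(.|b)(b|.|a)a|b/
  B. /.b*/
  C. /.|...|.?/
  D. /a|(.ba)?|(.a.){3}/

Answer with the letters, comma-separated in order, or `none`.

B

A → no match
B → match
C → no match
D → no match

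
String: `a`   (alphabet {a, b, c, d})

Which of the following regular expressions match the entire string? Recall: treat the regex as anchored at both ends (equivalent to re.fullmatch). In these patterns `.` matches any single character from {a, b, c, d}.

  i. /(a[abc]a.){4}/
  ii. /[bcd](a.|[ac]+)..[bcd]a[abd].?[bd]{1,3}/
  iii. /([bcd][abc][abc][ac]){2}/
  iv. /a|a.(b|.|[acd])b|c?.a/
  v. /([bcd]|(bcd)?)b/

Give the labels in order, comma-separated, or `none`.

iv

i → no match
ii → no match
iii → no match
iv → match
v → no match — must end with `b`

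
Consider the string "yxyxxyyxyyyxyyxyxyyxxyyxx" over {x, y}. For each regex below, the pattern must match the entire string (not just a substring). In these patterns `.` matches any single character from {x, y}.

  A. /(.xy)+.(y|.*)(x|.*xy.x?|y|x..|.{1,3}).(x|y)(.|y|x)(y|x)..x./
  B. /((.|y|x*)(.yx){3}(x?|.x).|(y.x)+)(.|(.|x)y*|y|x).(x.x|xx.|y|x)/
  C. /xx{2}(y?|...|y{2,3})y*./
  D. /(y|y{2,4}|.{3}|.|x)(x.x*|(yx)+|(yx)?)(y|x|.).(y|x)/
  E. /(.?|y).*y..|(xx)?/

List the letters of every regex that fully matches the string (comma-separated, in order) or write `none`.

A, E

A → match
B → no match
C → no match — must start with "xx"
D → no match
E → match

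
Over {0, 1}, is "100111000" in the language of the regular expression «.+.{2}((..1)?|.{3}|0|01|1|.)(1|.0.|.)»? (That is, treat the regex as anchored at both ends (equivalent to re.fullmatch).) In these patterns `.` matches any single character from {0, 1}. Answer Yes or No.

Yes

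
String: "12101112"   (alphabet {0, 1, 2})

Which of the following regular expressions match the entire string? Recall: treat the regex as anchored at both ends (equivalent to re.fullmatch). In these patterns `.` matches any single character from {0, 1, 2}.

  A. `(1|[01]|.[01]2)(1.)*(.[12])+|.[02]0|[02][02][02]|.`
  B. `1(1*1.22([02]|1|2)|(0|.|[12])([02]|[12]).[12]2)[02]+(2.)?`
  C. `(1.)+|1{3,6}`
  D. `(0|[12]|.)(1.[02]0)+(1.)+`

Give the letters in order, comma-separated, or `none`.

A → no match
B → no match
C → match
D → no match

C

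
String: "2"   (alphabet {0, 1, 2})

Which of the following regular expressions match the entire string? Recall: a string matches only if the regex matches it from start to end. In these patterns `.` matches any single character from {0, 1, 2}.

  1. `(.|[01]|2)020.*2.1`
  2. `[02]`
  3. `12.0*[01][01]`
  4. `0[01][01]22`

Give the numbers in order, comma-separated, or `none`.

1 → no match — must end with "1"
2 → match
3 → no match — must start with "12"
4 → no match — must start with "0"

2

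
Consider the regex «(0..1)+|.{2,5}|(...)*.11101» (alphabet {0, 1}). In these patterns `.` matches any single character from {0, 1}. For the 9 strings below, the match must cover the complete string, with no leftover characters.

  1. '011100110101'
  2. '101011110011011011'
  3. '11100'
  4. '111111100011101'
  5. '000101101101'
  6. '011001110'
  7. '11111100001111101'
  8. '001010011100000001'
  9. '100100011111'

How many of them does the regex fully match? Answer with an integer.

3

1. '011100110101' → match
2 → no match
3. '11100' → match
4 → match
5. '000101101101' → no match
6. '011001110' → no match
7 → no match
8 → no match
9. '100100011111' → no match
Total matched: 3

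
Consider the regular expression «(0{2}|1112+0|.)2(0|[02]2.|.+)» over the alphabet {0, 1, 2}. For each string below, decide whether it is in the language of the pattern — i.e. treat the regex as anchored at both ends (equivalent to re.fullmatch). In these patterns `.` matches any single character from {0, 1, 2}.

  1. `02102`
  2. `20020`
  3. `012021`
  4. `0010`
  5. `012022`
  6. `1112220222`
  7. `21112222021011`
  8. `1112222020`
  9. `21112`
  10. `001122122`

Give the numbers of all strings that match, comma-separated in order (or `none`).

1, 6, 8

1 → match
2 → no match
3 → no match
4 → no match
5 → no match
6 → match
7 → no match
8 → match
9 → no match
10 → no match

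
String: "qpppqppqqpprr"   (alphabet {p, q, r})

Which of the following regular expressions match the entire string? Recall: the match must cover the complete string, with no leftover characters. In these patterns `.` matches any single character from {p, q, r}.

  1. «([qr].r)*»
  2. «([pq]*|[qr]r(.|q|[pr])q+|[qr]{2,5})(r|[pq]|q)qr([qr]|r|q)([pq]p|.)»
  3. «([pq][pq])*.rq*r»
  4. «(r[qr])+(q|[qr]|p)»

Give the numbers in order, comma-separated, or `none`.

1 → no match
2 → no match
3 → match
4 → no match — must start with "r"

3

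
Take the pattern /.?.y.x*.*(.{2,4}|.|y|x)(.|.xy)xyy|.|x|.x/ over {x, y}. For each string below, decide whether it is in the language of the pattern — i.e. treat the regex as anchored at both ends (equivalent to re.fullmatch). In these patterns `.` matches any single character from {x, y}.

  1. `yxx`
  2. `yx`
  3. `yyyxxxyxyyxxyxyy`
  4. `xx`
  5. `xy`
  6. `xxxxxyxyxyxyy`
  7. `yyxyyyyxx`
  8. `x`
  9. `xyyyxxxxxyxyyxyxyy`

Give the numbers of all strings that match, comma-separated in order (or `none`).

2, 3, 4, 8, 9

1 → no match
2 → match
3 → match
4 → match
5 → no match
6 → no match
7 → no match
8 → match
9 → match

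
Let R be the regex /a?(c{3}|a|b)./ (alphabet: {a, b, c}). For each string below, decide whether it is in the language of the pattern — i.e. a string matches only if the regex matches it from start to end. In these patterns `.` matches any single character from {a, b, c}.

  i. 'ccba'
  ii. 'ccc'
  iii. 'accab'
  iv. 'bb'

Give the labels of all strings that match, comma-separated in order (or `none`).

iv

i. 'ccba' → no match
ii. 'ccc' → no match
iii. 'accab' → no match
iv. 'bb' → match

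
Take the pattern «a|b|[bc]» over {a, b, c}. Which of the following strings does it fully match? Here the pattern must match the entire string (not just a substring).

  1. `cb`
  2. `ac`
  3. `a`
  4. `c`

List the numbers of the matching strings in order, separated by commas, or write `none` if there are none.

1 → no match
2 → no match
3 → match
4 → match

3, 4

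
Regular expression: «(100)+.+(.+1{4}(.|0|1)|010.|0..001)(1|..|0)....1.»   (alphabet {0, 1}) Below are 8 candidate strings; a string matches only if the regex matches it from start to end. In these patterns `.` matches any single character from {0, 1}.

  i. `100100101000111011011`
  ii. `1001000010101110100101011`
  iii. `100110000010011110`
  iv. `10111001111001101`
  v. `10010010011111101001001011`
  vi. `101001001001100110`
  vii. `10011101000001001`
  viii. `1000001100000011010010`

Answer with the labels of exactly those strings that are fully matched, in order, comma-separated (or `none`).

i → match
ii → no match
iii → match
iv → no match — must start with `100`
v → match
vi → no match — must start with `100`
vii → no match
viii → match

i, iii, v, viii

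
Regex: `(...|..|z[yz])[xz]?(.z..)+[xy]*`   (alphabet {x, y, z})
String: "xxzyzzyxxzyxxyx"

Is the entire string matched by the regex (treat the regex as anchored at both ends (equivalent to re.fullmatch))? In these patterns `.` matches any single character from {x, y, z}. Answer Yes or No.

No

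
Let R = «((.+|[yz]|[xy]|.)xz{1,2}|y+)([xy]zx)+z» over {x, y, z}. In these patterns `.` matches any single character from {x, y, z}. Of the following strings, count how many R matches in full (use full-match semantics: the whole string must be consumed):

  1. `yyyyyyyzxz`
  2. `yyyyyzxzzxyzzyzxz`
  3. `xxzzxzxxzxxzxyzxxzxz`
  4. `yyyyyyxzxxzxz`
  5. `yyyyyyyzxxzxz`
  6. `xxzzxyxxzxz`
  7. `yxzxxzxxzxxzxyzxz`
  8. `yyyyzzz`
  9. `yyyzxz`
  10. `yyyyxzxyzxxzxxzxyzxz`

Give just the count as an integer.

1. `yyyyyyyzxz` → match
2 → no match
3 → match
4 → match
5 → match
6. `xxzzxyxxzxz` → no match
7 → match
8. `yyyyzzz` → no match — must end with `zxz`
9. `yyyzxz` → match
10 → match
Total matched: 7

7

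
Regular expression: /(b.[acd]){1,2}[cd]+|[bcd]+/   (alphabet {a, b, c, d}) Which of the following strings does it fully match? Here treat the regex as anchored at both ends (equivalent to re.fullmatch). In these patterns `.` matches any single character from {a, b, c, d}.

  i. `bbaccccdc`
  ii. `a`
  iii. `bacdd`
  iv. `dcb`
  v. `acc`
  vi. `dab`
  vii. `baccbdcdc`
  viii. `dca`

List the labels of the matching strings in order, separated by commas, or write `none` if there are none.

i, iii, iv

i → match
ii → no match
iii → match
iv → match
v → no match
vi → no match
vii → no match
viii → no match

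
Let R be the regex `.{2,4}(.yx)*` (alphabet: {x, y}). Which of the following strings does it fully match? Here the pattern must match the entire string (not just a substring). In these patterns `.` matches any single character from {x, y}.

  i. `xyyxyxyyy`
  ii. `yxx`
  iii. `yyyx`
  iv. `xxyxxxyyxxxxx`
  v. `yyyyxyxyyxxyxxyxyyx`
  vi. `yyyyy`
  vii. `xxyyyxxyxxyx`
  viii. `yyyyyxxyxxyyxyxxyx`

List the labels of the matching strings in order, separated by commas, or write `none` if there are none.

i. `xyyxyxyyy` → no match
ii. `yxx` → match
iii. `yyyx` → match
iv → no match
v → match
vi. `yyyyy` → no match
vii. `xxyyyxxyxxyx` → match
viii → no match

ii, iii, v, vii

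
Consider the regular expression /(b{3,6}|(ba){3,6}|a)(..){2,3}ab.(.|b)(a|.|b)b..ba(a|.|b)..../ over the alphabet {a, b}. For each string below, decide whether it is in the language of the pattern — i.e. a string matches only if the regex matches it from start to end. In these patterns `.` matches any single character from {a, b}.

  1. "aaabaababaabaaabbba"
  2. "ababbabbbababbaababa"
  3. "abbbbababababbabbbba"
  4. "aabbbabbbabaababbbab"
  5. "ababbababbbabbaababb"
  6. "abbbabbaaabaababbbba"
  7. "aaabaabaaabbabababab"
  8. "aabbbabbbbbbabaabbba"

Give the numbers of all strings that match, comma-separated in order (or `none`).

2, 3, 4, 5, 7, 8

1 → no match
2 → match
3 → match
4 → match
5 → match
6 → no match
7 → match
8 → match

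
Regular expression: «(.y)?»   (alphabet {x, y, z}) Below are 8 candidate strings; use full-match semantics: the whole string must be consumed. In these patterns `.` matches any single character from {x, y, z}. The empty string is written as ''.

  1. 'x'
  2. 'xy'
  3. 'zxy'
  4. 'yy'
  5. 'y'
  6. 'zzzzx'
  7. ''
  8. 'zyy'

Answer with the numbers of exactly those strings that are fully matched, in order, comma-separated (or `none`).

1 → no match
2 → match
3 → no match
4 → match
5 → no match
6 → no match
7 → match
8 → no match

2, 4, 7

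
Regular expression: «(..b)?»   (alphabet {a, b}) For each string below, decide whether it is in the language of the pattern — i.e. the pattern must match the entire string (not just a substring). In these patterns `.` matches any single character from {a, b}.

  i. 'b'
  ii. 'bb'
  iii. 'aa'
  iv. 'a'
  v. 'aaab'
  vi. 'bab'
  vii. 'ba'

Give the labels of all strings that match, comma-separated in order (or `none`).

i → no match
ii → no match
iii → no match
iv → no match
v → no match
vi → match
vii → no match

vi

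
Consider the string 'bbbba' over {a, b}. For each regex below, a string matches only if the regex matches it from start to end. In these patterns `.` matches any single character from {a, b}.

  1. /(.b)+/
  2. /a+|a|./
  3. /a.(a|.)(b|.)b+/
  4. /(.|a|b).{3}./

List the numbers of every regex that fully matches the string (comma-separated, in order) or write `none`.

4

1 → no match — must end with 'b'
2 → no match
3 → no match — must start with 'a'
4 → match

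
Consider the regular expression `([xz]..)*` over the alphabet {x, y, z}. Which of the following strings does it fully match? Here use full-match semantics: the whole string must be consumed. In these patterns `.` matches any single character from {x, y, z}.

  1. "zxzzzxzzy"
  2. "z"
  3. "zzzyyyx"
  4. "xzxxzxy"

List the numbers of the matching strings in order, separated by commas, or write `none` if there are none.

1 → match
2 → no match
3 → no match
4 → no match

1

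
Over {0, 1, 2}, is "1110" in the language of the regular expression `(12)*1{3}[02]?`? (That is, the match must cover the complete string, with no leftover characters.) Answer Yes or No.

Yes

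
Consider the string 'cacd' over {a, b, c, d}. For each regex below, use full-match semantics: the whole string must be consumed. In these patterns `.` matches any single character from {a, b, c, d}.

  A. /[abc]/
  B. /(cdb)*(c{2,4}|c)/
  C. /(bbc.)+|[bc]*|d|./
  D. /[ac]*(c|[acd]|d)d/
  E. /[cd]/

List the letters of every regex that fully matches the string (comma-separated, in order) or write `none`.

A → no match
B → no match — must end with 'c'
C → no match
D → match
E → no match

D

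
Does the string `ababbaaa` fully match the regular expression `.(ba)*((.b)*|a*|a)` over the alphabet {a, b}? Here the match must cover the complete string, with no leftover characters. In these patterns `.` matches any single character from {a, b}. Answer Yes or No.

No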